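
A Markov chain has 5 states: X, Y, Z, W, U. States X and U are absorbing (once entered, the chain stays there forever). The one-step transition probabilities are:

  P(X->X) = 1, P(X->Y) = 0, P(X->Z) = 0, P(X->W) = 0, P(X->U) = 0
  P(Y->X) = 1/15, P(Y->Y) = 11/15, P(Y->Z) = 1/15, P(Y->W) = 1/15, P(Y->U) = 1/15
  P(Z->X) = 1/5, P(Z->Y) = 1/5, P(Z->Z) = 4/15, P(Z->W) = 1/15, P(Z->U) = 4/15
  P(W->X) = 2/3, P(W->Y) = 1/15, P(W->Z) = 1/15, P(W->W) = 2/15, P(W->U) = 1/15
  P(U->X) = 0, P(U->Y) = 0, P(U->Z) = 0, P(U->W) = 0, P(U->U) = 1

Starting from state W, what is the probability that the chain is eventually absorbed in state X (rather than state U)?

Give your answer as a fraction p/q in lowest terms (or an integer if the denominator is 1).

Let a_i = P(absorbed in X | start in state i).
Boundary conditions: a_X = 1, a_U = 0.
For each transient state i, a_i = sum_j P(i->j) * a_j:
  a_Y = 1/15*a_X + 11/15*a_Y + 1/15*a_Z + 1/15*a_W + 1/15*a_U
  a_Z = 1/5*a_X + 1/5*a_Y + 4/15*a_Z + 1/15*a_W + 4/15*a_U
  a_W = 2/3*a_X + 1/15*a_Y + 1/15*a_Z + 2/15*a_W + 1/15*a_U

Substituting a_X = 1 and a_U = 0, rearrange to (I - Q) a = r where r[i] = P(i -> X):
  [4/15, -1/15, -1/15] . (a_Y, a_Z, a_W) = 1/15
  [-1/5, 11/15, -1/15] . (a_Y, a_Z, a_W) = 1/5
  [-1/15, -1/15, 13/15] . (a_Y, a_Z, a_W) = 2/3

Solving yields:
  a_Y = 152/257
  a_Z = 263/514
  a_W = 439/514

Starting state is W, so the absorption probability is a_W = 439/514.

Answer: 439/514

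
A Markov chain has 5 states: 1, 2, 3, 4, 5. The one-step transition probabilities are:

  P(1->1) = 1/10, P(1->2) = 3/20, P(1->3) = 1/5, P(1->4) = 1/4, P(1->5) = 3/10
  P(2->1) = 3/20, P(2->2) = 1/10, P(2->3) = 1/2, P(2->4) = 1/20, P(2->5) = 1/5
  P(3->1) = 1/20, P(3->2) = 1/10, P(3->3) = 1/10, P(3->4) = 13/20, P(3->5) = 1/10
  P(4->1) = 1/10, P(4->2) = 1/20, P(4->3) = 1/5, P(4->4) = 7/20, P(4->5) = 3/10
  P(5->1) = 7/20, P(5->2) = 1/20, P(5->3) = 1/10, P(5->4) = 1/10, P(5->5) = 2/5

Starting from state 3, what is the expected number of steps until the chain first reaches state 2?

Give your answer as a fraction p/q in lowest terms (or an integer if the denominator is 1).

Let h_i = expected steps to first reach 2 from state i.
Boundary: h_2 = 0.
First-step equations for the other states:
  h_1 = 1 + 1/10*h_1 + 3/20*h_2 + 1/5*h_3 + 1/4*h_4 + 3/10*h_5
  h_3 = 1 + 1/20*h_1 + 1/10*h_2 + 1/10*h_3 + 13/20*h_4 + 1/10*h_5
  h_4 = 1 + 1/10*h_1 + 1/20*h_2 + 1/5*h_3 + 7/20*h_4 + 3/10*h_5
  h_5 = 1 + 7/20*h_1 + 1/20*h_2 + 1/10*h_3 + 1/10*h_4 + 2/5*h_5

Substituting h_2 = 0 and rearranging gives the linear system (I - Q) h = 1:
  [9/10, -1/5, -1/4, -3/10] . (h_1, h_3, h_4, h_5) = 1
  [-1/20, 9/10, -13/20, -1/10] . (h_1, h_3, h_4, h_5) = 1
  [-1/10, -1/5, 13/20, -3/10] . (h_1, h_3, h_4, h_5) = 1
  [-7/20, -1/10, -1/10, 3/5] . (h_1, h_3, h_4, h_5) = 1

Solving yields:
  h_1 = 4365/361
  h_3 = 9345/722
  h_4 = 4850/361
  h_5 = 4735/361

Starting state is 3, so the expected hitting time is h_3 = 9345/722.

Answer: 9345/722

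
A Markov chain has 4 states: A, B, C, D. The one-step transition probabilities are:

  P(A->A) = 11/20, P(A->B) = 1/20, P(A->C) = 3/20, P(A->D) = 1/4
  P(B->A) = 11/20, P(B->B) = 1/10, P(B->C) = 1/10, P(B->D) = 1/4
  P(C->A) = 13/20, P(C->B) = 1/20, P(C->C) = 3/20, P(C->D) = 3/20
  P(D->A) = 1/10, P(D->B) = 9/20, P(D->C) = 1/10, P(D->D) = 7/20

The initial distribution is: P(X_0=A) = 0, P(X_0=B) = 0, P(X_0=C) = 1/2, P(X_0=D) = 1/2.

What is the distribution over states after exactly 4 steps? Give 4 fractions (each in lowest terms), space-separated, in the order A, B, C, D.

Answer: 7107/16000 5237/32000 4117/32000 527/2000

Derivation:
Propagating the distribution step by step (d_{t+1} = d_t * P):
d_0 = (A=0, B=0, C=1/2, D=1/2)
  d_1[A] = 0*11/20 + 0*11/20 + 1/2*13/20 + 1/2*1/10 = 3/8
  d_1[B] = 0*1/20 + 0*1/10 + 1/2*1/20 + 1/2*9/20 = 1/4
  d_1[C] = 0*3/20 + 0*1/10 + 1/2*3/20 + 1/2*1/10 = 1/8
  d_1[D] = 0*1/4 + 0*1/4 + 1/2*3/20 + 1/2*7/20 = 1/4
d_1 = (A=3/8, B=1/4, C=1/8, D=1/4)
  d_2[A] = 3/8*11/20 + 1/4*11/20 + 1/8*13/20 + 1/4*1/10 = 9/20
  d_2[B] = 3/8*1/20 + 1/4*1/10 + 1/8*1/20 + 1/4*9/20 = 13/80
  d_2[C] = 3/8*3/20 + 1/4*1/10 + 1/8*3/20 + 1/4*1/10 = 1/8
  d_2[D] = 3/8*1/4 + 1/4*1/4 + 1/8*3/20 + 1/4*7/20 = 21/80
d_2 = (A=9/20, B=13/80, C=1/8, D=21/80)
  d_3[A] = 9/20*11/20 + 13/80*11/20 + 1/8*13/20 + 21/80*1/10 = 711/1600
  d_3[B] = 9/20*1/20 + 13/80*1/10 + 1/8*1/20 + 21/80*9/20 = 261/1600
  d_3[C] = 9/20*3/20 + 13/80*1/10 + 1/8*3/20 + 21/80*1/10 = 103/800
  d_3[D] = 9/20*1/4 + 13/80*1/4 + 1/8*3/20 + 21/80*7/20 = 211/800
d_3 = (A=711/1600, B=261/1600, C=103/800, D=211/800)
  d_4[A] = 711/1600*11/20 + 261/1600*11/20 + 103/800*13/20 + 211/800*1/10 = 7107/16000
  d_4[B] = 711/1600*1/20 + 261/1600*1/10 + 103/800*1/20 + 211/800*9/20 = 5237/32000
  d_4[C] = 711/1600*3/20 + 261/1600*1/10 + 103/800*3/20 + 211/800*1/10 = 4117/32000
  d_4[D] = 711/1600*1/4 + 261/1600*1/4 + 103/800*3/20 + 211/800*7/20 = 527/2000
d_4 = (A=7107/16000, B=5237/32000, C=4117/32000, D=527/2000)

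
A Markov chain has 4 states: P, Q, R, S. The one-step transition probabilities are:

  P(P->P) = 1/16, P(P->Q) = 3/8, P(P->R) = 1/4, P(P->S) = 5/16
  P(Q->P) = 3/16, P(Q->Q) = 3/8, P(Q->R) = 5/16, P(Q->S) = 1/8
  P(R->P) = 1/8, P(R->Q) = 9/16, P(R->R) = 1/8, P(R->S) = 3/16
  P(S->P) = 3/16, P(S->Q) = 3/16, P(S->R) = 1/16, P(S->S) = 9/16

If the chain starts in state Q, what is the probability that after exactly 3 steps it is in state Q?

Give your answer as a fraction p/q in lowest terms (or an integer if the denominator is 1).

Computing P^3 by repeated multiplication:
P^1 =
  P: [1/16, 3/8, 1/4, 5/16]
  Q: [3/16, 3/8, 5/16, 1/8]
  R: [1/8, 9/16, 1/8, 3/16]
  S: [3/16, 3/16, 1/16, 9/16]
P^2 =
  P: [21/128, 93/256, 47/256, 37/128]
  Q: [37/256, 105/256, 27/128, 15/64]
  R: [21/128, 93/256, 15/64, 61/256]
  S: [41/256, 9/32, 19/128, 105/256]
P^3 =
  P: [637/4096, 1455/4096, 801/4096, 1203/4096]
  Q: [5/32, 759/2048, 841/4096, 1097/4096]
  R: [39/256, 1533/4096, 407/2048, 1125/4096]
  S: [81/512, 1335/4096, 705/4096, 11/32]

(P^3)[Q -> Q] = 759/2048

Answer: 759/2048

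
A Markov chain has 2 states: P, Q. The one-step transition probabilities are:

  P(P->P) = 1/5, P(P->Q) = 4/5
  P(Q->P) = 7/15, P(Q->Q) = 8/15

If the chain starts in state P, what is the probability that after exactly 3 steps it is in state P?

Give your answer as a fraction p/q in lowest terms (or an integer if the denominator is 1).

Computing P^3 by repeated multiplication:
P^1 =
  P: [1/5, 4/5]
  Q: [7/15, 8/15]
P^2 =
  P: [31/75, 44/75]
  Q: [77/225, 148/225]
P^3 =
  P: [401/1125, 724/1125]
  Q: [1267/3375, 2108/3375]

(P^3)[P -> P] = 401/1125

Answer: 401/1125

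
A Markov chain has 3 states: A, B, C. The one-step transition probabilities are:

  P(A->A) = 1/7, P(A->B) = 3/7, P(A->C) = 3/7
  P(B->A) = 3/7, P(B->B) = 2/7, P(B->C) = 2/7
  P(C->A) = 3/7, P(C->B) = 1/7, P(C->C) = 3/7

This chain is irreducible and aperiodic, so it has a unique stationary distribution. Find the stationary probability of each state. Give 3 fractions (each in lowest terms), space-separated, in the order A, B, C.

Answer: 1/3 5/18 7/18

Derivation:
The stationary distribution satisfies pi = pi * P, i.e.:
  pi_A = 1/7*pi_A + 3/7*pi_B + 3/7*pi_C
  pi_B = 3/7*pi_A + 2/7*pi_B + 1/7*pi_C
  pi_C = 3/7*pi_A + 2/7*pi_B + 3/7*pi_C
with normalization: pi_A + pi_B + pi_C = 1.

Using the first 2 balance equations plus normalization, the linear system A*pi = b is:
  [-6/7, 3/7, 3/7] . pi = 0
  [3/7, -5/7, 1/7] . pi = 0
  [1, 1, 1] . pi = 1

Solving yields:
  pi_A = 1/3
  pi_B = 5/18
  pi_C = 7/18

Verification (pi * P):
  1/3*1/7 + 5/18*3/7 + 7/18*3/7 = 1/3 = pi_A  (ok)
  1/3*3/7 + 5/18*2/7 + 7/18*1/7 = 5/18 = pi_B  (ok)
  1/3*3/7 + 5/18*2/7 + 7/18*3/7 = 7/18 = pi_C  (ok)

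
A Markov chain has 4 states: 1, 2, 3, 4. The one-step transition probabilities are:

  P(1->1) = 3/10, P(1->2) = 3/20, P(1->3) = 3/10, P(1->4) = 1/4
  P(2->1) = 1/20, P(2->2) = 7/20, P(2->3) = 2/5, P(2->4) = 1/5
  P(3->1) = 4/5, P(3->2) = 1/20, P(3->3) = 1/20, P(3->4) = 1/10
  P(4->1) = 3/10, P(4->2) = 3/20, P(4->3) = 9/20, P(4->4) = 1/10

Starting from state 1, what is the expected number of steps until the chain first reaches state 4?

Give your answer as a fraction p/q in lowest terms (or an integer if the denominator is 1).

Answer: 8080/1651

Derivation:
Let h_i = expected steps to first reach 4 from state i.
Boundary: h_4 = 0.
First-step equations for the other states:
  h_1 = 1 + 3/10*h_1 + 3/20*h_2 + 3/10*h_3 + 1/4*h_4
  h_2 = 1 + 1/20*h_1 + 7/20*h_2 + 2/5*h_3 + 1/5*h_4
  h_3 = 1 + 4/5*h_1 + 1/20*h_2 + 1/20*h_3 + 1/10*h_4

Substituting h_4 = 0 and rearranging gives the linear system (I - Q) h = 1:
  [7/10, -3/20, -3/10] . (h_1, h_2, h_3) = 1
  [-1/20, 13/20, -2/5] . (h_1, h_2, h_3) = 1
  [-4/5, -1/20, 19/20] . (h_1, h_2, h_3) = 1

Solving yields:
  h_1 = 8080/1651
  h_2 = 8700/1651
  h_3 = 9000/1651

Starting state is 1, so the expected hitting time is h_1 = 8080/1651.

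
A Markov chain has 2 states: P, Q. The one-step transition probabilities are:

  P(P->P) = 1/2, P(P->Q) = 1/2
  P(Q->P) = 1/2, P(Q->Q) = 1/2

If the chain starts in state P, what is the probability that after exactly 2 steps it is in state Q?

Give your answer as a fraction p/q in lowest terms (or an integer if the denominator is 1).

Computing P^2 by repeated multiplication:
P^1 =
  P: [1/2, 1/2]
  Q: [1/2, 1/2]
P^2 =
  P: [1/2, 1/2]
  Q: [1/2, 1/2]

(P^2)[P -> Q] = 1/2

Answer: 1/2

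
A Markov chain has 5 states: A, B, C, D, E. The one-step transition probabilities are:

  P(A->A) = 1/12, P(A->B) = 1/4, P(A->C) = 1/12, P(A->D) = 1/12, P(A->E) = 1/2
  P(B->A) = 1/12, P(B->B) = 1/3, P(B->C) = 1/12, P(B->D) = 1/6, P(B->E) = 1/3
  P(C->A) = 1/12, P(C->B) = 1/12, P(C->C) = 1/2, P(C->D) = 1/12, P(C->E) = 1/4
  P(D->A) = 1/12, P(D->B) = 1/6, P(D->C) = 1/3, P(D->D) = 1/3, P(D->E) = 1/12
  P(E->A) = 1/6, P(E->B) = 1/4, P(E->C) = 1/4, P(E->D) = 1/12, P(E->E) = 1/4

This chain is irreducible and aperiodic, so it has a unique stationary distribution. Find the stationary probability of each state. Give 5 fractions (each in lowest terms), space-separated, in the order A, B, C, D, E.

Answer: 588/5549 1165/5549 1543/5549 746/5549 1507/5549

Derivation:
The stationary distribution satisfies pi = pi * P, i.e.:
  pi_A = 1/12*pi_A + 1/12*pi_B + 1/12*pi_C + 1/12*pi_D + 1/6*pi_E
  pi_B = 1/4*pi_A + 1/3*pi_B + 1/12*pi_C + 1/6*pi_D + 1/4*pi_E
  pi_C = 1/12*pi_A + 1/12*pi_B + 1/2*pi_C + 1/3*pi_D + 1/4*pi_E
  pi_D = 1/12*pi_A + 1/6*pi_B + 1/12*pi_C + 1/3*pi_D + 1/12*pi_E
  pi_E = 1/2*pi_A + 1/3*pi_B + 1/4*pi_C + 1/12*pi_D + 1/4*pi_E
with normalization: pi_A + pi_B + pi_C + pi_D + pi_E = 1.

Using the first 4 balance equations plus normalization, the linear system A*pi = b is:
  [-11/12, 1/12, 1/12, 1/12, 1/6] . pi = 0
  [1/4, -2/3, 1/12, 1/6, 1/4] . pi = 0
  [1/12, 1/12, -1/2, 1/3, 1/4] . pi = 0
  [1/12, 1/6, 1/12, -2/3, 1/12] . pi = 0
  [1, 1, 1, 1, 1] . pi = 1

Solving yields:
  pi_A = 588/5549
  pi_B = 1165/5549
  pi_C = 1543/5549
  pi_D = 746/5549
  pi_E = 1507/5549

Verification (pi * P):
  588/5549*1/12 + 1165/5549*1/12 + 1543/5549*1/12 + 746/5549*1/12 + 1507/5549*1/6 = 588/5549 = pi_A  (ok)
  588/5549*1/4 + 1165/5549*1/3 + 1543/5549*1/12 + 746/5549*1/6 + 1507/5549*1/4 = 1165/5549 = pi_B  (ok)
  588/5549*1/12 + 1165/5549*1/12 + 1543/5549*1/2 + 746/5549*1/3 + 1507/5549*1/4 = 1543/5549 = pi_C  (ok)
  588/5549*1/12 + 1165/5549*1/6 + 1543/5549*1/12 + 746/5549*1/3 + 1507/5549*1/12 = 746/5549 = pi_D  (ok)
  588/5549*1/2 + 1165/5549*1/3 + 1543/5549*1/4 + 746/5549*1/12 + 1507/5549*1/4 = 1507/5549 = pi_E  (ok)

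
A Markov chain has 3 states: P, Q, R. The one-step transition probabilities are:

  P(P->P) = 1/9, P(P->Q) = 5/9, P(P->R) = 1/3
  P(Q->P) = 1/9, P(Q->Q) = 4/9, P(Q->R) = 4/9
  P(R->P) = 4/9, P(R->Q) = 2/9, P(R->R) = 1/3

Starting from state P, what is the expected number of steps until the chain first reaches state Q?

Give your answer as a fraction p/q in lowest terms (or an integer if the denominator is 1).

Answer: 9/4

Derivation:
Let h_i = expected steps to first reach Q from state i.
Boundary: h_Q = 0.
First-step equations for the other states:
  h_P = 1 + 1/9*h_P + 5/9*h_Q + 1/3*h_R
  h_R = 1 + 4/9*h_P + 2/9*h_Q + 1/3*h_R

Substituting h_Q = 0 and rearranging gives the linear system (I - Q) h = 1:
  [8/9, -1/3] . (h_P, h_R) = 1
  [-4/9, 2/3] . (h_P, h_R) = 1

Solving yields:
  h_P = 9/4
  h_R = 3

Starting state is P, so the expected hitting time is h_P = 9/4.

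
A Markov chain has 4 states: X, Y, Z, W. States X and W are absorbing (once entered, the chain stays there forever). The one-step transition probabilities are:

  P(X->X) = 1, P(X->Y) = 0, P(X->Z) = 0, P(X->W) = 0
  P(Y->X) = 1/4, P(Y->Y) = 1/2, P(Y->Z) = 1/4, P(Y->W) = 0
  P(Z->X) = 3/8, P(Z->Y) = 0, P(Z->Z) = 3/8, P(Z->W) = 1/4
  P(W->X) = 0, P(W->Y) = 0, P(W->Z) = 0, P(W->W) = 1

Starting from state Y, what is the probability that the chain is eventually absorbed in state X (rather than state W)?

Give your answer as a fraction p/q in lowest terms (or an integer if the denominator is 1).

Let a_i = P(absorbed in X | start in state i).
Boundary conditions: a_X = 1, a_W = 0.
For each transient state i, a_i = sum_j P(i->j) * a_j:
  a_Y = 1/4*a_X + 1/2*a_Y + 1/4*a_Z + 0*a_W
  a_Z = 3/8*a_X + 0*a_Y + 3/8*a_Z + 1/4*a_W

Substituting a_X = 1 and a_W = 0, rearrange to (I - Q) a = r where r[i] = P(i -> X):
  [1/2, -1/4] . (a_Y, a_Z) = 1/4
  [0, 5/8] . (a_Y, a_Z) = 3/8

Solving yields:
  a_Y = 4/5
  a_Z = 3/5

Starting state is Y, so the absorption probability is a_Y = 4/5.

Answer: 4/5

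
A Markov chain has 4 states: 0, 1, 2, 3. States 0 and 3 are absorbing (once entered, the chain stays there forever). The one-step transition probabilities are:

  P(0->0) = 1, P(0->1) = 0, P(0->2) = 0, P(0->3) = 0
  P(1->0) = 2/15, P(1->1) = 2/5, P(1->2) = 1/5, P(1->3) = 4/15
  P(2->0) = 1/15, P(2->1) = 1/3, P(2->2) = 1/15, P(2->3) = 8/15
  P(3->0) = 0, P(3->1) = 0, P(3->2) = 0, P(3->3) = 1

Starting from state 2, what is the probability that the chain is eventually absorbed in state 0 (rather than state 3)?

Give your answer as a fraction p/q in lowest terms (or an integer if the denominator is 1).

Answer: 19/111

Derivation:
Let a_i = P(absorbed in 0 | start in state i).
Boundary conditions: a_0 = 1, a_3 = 0.
For each transient state i, a_i = sum_j P(i->j) * a_j:
  a_1 = 2/15*a_0 + 2/5*a_1 + 1/5*a_2 + 4/15*a_3
  a_2 = 1/15*a_0 + 1/3*a_1 + 1/15*a_2 + 8/15*a_3

Substituting a_0 = 1 and a_3 = 0, rearrange to (I - Q) a = r where r[i] = P(i -> 0):
  [3/5, -1/5] . (a_1, a_2) = 2/15
  [-1/3, 14/15] . (a_1, a_2) = 1/15

Solving yields:
  a_1 = 31/111
  a_2 = 19/111

Starting state is 2, so the absorption probability is a_2 = 19/111.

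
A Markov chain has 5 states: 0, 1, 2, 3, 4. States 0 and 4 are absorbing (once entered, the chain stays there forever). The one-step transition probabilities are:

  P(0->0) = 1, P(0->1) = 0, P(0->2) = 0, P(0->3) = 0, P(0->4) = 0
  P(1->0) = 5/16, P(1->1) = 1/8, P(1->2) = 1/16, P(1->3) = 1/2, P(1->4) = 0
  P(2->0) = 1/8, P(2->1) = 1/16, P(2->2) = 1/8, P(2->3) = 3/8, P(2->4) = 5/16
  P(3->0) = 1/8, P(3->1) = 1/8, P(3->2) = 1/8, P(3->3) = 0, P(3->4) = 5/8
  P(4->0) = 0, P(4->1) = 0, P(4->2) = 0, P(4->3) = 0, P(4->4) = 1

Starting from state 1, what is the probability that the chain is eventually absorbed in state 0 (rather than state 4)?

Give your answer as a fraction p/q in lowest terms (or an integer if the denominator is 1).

Answer: 68/135

Derivation:
Let a_i = P(absorbed in 0 | start in state i).
Boundary conditions: a_0 = 1, a_4 = 0.
For each transient state i, a_i = sum_j P(i->j) * a_j:
  a_1 = 5/16*a_0 + 1/8*a_1 + 1/16*a_2 + 1/2*a_3 + 0*a_4
  a_2 = 1/8*a_0 + 1/16*a_1 + 1/8*a_2 + 3/8*a_3 + 5/16*a_4
  a_3 = 1/8*a_0 + 1/8*a_1 + 1/8*a_2 + 0*a_3 + 5/8*a_4

Substituting a_0 = 1 and a_4 = 0, rearrange to (I - Q) a = r where r[i] = P(i -> 0):
  [7/8, -1/16, -1/2] . (a_1, a_2, a_3) = 5/16
  [-1/16, 7/8, -3/8] . (a_1, a_2, a_3) = 1/8
  [-1/8, -1/8, 1] . (a_1, a_2, a_3) = 1/8

Solving yields:
  a_1 = 68/135
  a_2 = 37/135
  a_3 = 2/9

Starting state is 1, so the absorption probability is a_1 = 68/135.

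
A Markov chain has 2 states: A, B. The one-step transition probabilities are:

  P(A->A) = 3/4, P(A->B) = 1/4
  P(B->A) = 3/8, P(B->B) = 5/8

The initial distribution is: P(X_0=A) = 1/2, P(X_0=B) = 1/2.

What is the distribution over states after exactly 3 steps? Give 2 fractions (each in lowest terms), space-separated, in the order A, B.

Answer: 609/1024 415/1024

Derivation:
Propagating the distribution step by step (d_{t+1} = d_t * P):
d_0 = (A=1/2, B=1/2)
  d_1[A] = 1/2*3/4 + 1/2*3/8 = 9/16
  d_1[B] = 1/2*1/4 + 1/2*5/8 = 7/16
d_1 = (A=9/16, B=7/16)
  d_2[A] = 9/16*3/4 + 7/16*3/8 = 75/128
  d_2[B] = 9/16*1/4 + 7/16*5/8 = 53/128
d_2 = (A=75/128, B=53/128)
  d_3[A] = 75/128*3/4 + 53/128*3/8 = 609/1024
  d_3[B] = 75/128*1/4 + 53/128*5/8 = 415/1024
d_3 = (A=609/1024, B=415/1024)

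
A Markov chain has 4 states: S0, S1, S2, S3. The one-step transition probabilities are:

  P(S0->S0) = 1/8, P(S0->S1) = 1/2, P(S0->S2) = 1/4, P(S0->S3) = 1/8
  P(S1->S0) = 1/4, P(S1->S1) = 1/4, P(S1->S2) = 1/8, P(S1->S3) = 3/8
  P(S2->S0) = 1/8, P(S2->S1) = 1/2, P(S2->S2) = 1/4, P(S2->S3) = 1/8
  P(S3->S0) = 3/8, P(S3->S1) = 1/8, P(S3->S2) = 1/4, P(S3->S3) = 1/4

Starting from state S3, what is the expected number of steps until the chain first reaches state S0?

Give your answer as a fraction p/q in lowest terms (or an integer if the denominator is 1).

Answer: 472/137

Derivation:
Let h_i = expected steps to first reach S0 from state i.
Boundary: h_S0 = 0.
First-step equations for the other states:
  h_S1 = 1 + 1/4*h_S0 + 1/4*h_S1 + 1/8*h_S2 + 3/8*h_S3
  h_S2 = 1 + 1/8*h_S0 + 1/2*h_S1 + 1/4*h_S2 + 1/8*h_S3
  h_S3 = 1 + 3/8*h_S0 + 1/8*h_S1 + 1/4*h_S2 + 1/4*h_S3

Substituting h_S0 = 0 and rearranging gives the linear system (I - Q) h = 1:
  [3/4, -1/8, -3/8] . (h_S1, h_S2, h_S3) = 1
  [-1/2, 3/4, -1/8] . (h_S1, h_S2, h_S3) = 1
  [-1/8, -1/4, 3/4] . (h_S1, h_S2, h_S3) = 1

Solving yields:
  h_S1 = 520/137
  h_S2 = 608/137
  h_S3 = 472/137

Starting state is S3, so the expected hitting time is h_S3 = 472/137.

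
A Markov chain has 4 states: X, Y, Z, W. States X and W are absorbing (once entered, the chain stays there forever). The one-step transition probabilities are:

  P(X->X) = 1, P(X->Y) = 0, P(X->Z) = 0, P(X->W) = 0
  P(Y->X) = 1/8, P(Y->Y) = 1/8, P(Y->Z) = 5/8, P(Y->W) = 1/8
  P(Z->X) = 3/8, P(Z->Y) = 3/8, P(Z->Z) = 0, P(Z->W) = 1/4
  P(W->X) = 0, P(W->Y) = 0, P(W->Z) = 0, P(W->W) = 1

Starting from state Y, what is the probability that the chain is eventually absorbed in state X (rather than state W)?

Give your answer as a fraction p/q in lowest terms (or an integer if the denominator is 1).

Let a_i = P(absorbed in X | start in state i).
Boundary conditions: a_X = 1, a_W = 0.
For each transient state i, a_i = sum_j P(i->j) * a_j:
  a_Y = 1/8*a_X + 1/8*a_Y + 5/8*a_Z + 1/8*a_W
  a_Z = 3/8*a_X + 3/8*a_Y + 0*a_Z + 1/4*a_W

Substituting a_X = 1 and a_W = 0, rearrange to (I - Q) a = r where r[i] = P(i -> X):
  [7/8, -5/8] . (a_Y, a_Z) = 1/8
  [-3/8, 1] . (a_Y, a_Z) = 3/8

Solving yields:
  a_Y = 23/41
  a_Z = 24/41

Starting state is Y, so the absorption probability is a_Y = 23/41.

Answer: 23/41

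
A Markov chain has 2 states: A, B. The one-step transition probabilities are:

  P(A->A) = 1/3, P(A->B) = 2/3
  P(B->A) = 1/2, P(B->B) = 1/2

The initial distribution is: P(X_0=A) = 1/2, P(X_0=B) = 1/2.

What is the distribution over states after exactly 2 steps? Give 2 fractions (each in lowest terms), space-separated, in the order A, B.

Answer: 31/72 41/72

Derivation:
Propagating the distribution step by step (d_{t+1} = d_t * P):
d_0 = (A=1/2, B=1/2)
  d_1[A] = 1/2*1/3 + 1/2*1/2 = 5/12
  d_1[B] = 1/2*2/3 + 1/2*1/2 = 7/12
d_1 = (A=5/12, B=7/12)
  d_2[A] = 5/12*1/3 + 7/12*1/2 = 31/72
  d_2[B] = 5/12*2/3 + 7/12*1/2 = 41/72
d_2 = (A=31/72, B=41/72)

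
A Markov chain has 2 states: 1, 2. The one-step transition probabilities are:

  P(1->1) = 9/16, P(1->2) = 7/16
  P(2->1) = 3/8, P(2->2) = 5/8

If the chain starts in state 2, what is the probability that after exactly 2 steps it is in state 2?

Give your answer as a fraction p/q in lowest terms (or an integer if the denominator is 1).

Answer: 71/128

Derivation:
Computing P^2 by repeated multiplication:
P^1 =
  1: [9/16, 7/16]
  2: [3/8, 5/8]
P^2 =
  1: [123/256, 133/256]
  2: [57/128, 71/128]

(P^2)[2 -> 2] = 71/128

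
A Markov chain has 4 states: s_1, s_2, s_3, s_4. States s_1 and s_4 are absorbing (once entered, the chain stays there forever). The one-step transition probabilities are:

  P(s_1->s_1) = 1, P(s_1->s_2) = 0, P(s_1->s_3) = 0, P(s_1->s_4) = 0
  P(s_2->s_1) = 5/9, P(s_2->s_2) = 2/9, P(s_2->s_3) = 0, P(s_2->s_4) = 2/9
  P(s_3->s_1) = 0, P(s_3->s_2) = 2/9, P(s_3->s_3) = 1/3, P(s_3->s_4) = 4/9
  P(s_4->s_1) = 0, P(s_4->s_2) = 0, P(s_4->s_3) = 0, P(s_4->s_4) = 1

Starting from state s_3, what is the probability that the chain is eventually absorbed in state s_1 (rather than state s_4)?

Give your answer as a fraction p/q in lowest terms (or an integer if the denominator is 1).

Let a_i = P(absorbed in s_1 | start in state i).
Boundary conditions: a_s_1 = 1, a_s_4 = 0.
For each transient state i, a_i = sum_j P(i->j) * a_j:
  a_s_2 = 5/9*a_s_1 + 2/9*a_s_2 + 0*a_s_3 + 2/9*a_s_4
  a_s_3 = 0*a_s_1 + 2/9*a_s_2 + 1/3*a_s_3 + 4/9*a_s_4

Substituting a_s_1 = 1 and a_s_4 = 0, rearrange to (I - Q) a = r where r[i] = P(i -> s_1):
  [7/9, 0] . (a_s_2, a_s_3) = 5/9
  [-2/9, 2/3] . (a_s_2, a_s_3) = 0

Solving yields:
  a_s_2 = 5/7
  a_s_3 = 5/21

Starting state is s_3, so the absorption probability is a_s_3 = 5/21.

Answer: 5/21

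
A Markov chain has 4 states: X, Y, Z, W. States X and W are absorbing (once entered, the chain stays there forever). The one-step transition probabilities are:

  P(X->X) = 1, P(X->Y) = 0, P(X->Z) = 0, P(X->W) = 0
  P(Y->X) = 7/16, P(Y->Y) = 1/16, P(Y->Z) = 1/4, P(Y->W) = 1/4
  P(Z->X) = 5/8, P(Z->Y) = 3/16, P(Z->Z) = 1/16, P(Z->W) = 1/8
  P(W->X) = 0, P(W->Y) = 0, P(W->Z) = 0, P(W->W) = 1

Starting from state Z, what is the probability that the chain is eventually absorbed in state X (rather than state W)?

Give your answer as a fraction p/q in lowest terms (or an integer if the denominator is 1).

Let a_i = P(absorbed in X | start in state i).
Boundary conditions: a_X = 1, a_W = 0.
For each transient state i, a_i = sum_j P(i->j) * a_j:
  a_Y = 7/16*a_X + 1/16*a_Y + 1/4*a_Z + 1/4*a_W
  a_Z = 5/8*a_X + 3/16*a_Y + 1/16*a_Z + 1/8*a_W

Substituting a_X = 1 and a_W = 0, rearrange to (I - Q) a = r where r[i] = P(i -> X):
  [15/16, -1/4] . (a_Y, a_Z) = 7/16
  [-3/16, 15/16] . (a_Y, a_Z) = 5/8

Solving yields:
  a_Y = 145/213
  a_Z = 57/71

Starting state is Z, so the absorption probability is a_Z = 57/71.

Answer: 57/71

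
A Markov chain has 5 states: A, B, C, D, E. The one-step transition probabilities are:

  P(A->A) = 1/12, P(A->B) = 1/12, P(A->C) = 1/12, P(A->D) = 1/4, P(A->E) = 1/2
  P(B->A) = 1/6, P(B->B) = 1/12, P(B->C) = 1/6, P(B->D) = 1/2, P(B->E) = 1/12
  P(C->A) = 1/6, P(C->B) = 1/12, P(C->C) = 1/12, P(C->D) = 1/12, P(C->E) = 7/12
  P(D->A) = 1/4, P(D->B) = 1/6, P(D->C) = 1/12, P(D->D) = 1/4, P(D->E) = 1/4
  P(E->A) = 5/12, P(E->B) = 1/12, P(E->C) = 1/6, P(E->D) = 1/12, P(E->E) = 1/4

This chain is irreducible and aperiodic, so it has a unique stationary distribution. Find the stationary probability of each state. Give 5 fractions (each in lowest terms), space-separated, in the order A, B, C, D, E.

Answer: 1193/4841 2419/24205 2894/24205 4823/24205 8104/24205

Derivation:
The stationary distribution satisfies pi = pi * P, i.e.:
  pi_A = 1/12*pi_A + 1/6*pi_B + 1/6*pi_C + 1/4*pi_D + 5/12*pi_E
  pi_B = 1/12*pi_A + 1/12*pi_B + 1/12*pi_C + 1/6*pi_D + 1/12*pi_E
  pi_C = 1/12*pi_A + 1/6*pi_B + 1/12*pi_C + 1/12*pi_D + 1/6*pi_E
  pi_D = 1/4*pi_A + 1/2*pi_B + 1/12*pi_C + 1/4*pi_D + 1/12*pi_E
  pi_E = 1/2*pi_A + 1/12*pi_B + 7/12*pi_C + 1/4*pi_D + 1/4*pi_E
with normalization: pi_A + pi_B + pi_C + pi_D + pi_E = 1.

Using the first 4 balance equations plus normalization, the linear system A*pi = b is:
  [-11/12, 1/6, 1/6, 1/4, 5/12] . pi = 0
  [1/12, -11/12, 1/12, 1/6, 1/12] . pi = 0
  [1/12, 1/6, -11/12, 1/12, 1/6] . pi = 0
  [1/4, 1/2, 1/12, -3/4, 1/12] . pi = 0
  [1, 1, 1, 1, 1] . pi = 1

Solving yields:
  pi_A = 1193/4841
  pi_B = 2419/24205
  pi_C = 2894/24205
  pi_D = 4823/24205
  pi_E = 8104/24205

Verification (pi * P):
  1193/4841*1/12 + 2419/24205*1/6 + 2894/24205*1/6 + 4823/24205*1/4 + 8104/24205*5/12 = 1193/4841 = pi_A  (ok)
  1193/4841*1/12 + 2419/24205*1/12 + 2894/24205*1/12 + 4823/24205*1/6 + 8104/24205*1/12 = 2419/24205 = pi_B  (ok)
  1193/4841*1/12 + 2419/24205*1/6 + 2894/24205*1/12 + 4823/24205*1/12 + 8104/24205*1/6 = 2894/24205 = pi_C  (ok)
  1193/4841*1/4 + 2419/24205*1/2 + 2894/24205*1/12 + 4823/24205*1/4 + 8104/24205*1/12 = 4823/24205 = pi_D  (ok)
  1193/4841*1/2 + 2419/24205*1/12 + 2894/24205*7/12 + 4823/24205*1/4 + 8104/24205*1/4 = 8104/24205 = pi_E  (ok)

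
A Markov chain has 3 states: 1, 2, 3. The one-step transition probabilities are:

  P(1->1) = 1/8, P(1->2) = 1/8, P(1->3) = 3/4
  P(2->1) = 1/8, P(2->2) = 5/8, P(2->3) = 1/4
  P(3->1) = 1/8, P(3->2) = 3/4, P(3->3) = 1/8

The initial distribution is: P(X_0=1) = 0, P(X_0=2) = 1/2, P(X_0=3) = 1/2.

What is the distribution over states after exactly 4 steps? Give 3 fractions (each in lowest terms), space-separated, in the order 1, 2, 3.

Answer: 1/8 4891/8192 2277/8192

Derivation:
Propagating the distribution step by step (d_{t+1} = d_t * P):
d_0 = (1=0, 2=1/2, 3=1/2)
  d_1[1] = 0*1/8 + 1/2*1/8 + 1/2*1/8 = 1/8
  d_1[2] = 0*1/8 + 1/2*5/8 + 1/2*3/4 = 11/16
  d_1[3] = 0*3/4 + 1/2*1/4 + 1/2*1/8 = 3/16
d_1 = (1=1/8, 2=11/16, 3=3/16)
  d_2[1] = 1/8*1/8 + 11/16*1/8 + 3/16*1/8 = 1/8
  d_2[2] = 1/8*1/8 + 11/16*5/8 + 3/16*3/4 = 75/128
  d_2[3] = 1/8*3/4 + 11/16*1/4 + 3/16*1/8 = 37/128
d_2 = (1=1/8, 2=75/128, 3=37/128)
  d_3[1] = 1/8*1/8 + 75/128*1/8 + 37/128*1/8 = 1/8
  d_3[2] = 1/8*1/8 + 75/128*5/8 + 37/128*3/4 = 613/1024
  d_3[3] = 1/8*3/4 + 75/128*1/4 + 37/128*1/8 = 283/1024
d_3 = (1=1/8, 2=613/1024, 3=283/1024)
  d_4[1] = 1/8*1/8 + 613/1024*1/8 + 283/1024*1/8 = 1/8
  d_4[2] = 1/8*1/8 + 613/1024*5/8 + 283/1024*3/4 = 4891/8192
  d_4[3] = 1/8*3/4 + 613/1024*1/4 + 283/1024*1/8 = 2277/8192
d_4 = (1=1/8, 2=4891/8192, 3=2277/8192)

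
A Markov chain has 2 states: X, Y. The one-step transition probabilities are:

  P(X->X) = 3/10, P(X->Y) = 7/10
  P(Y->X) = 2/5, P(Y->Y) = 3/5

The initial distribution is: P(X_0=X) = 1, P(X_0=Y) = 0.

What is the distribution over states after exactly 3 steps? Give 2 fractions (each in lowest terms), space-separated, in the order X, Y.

Answer: 363/1000 637/1000

Derivation:
Propagating the distribution step by step (d_{t+1} = d_t * P):
d_0 = (X=1, Y=0)
  d_1[X] = 1*3/10 + 0*2/5 = 3/10
  d_1[Y] = 1*7/10 + 0*3/5 = 7/10
d_1 = (X=3/10, Y=7/10)
  d_2[X] = 3/10*3/10 + 7/10*2/5 = 37/100
  d_2[Y] = 3/10*7/10 + 7/10*3/5 = 63/100
d_2 = (X=37/100, Y=63/100)
  d_3[X] = 37/100*3/10 + 63/100*2/5 = 363/1000
  d_3[Y] = 37/100*7/10 + 63/100*3/5 = 637/1000
d_3 = (X=363/1000, Y=637/1000)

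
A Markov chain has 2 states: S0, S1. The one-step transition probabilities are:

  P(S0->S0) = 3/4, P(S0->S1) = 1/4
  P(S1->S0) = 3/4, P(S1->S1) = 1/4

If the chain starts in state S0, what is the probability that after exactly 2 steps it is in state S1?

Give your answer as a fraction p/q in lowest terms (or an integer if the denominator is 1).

Computing P^2 by repeated multiplication:
P^1 =
  S0: [3/4, 1/4]
  S1: [3/4, 1/4]
P^2 =
  S0: [3/4, 1/4]
  S1: [3/4, 1/4]

(P^2)[S0 -> S1] = 1/4

Answer: 1/4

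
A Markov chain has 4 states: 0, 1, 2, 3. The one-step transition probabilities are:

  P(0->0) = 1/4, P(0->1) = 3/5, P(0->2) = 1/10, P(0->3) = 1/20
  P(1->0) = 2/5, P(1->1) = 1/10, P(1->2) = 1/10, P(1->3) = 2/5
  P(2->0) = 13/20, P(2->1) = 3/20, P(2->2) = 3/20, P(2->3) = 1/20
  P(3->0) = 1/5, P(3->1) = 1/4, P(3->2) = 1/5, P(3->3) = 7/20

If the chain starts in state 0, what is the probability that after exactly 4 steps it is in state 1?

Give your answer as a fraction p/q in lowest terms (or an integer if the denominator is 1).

Computing P^4 by repeated multiplication:
P^1 =
  0: [1/4, 3/5, 1/10, 1/20]
  1: [2/5, 1/10, 1/10, 2/5]
  2: [13/20, 3/20, 3/20, 1/20]
  3: [1/5, 1/4, 1/5, 7/20]
P^2 =
  0: [151/400, 19/80, 11/100, 11/40]
  1: [57/200, 73/200, 29/200, 41/200]
  2: [33/100, 11/25, 9/80, 47/400]
  3: [7/20, 21/80, 29/200, 97/400]
P^3 =
  0: [2527/8000, 671/2000, 133/1000, 69/320]
  1: [141/400, 561/2000, 511/4000, 957/4000]
  2: [2841/8000, 1153/4000, 939/8000, 957/4000]
  3: [1341/4000, 2549/8000, 263/2000, 1717/8000]
P^4 =
  0: [54839/160000, 47509/160000, 10257/80000, 18569/80000]
  1: [26497/80000, 12741/40000, 417/3200, 4399/20000]
  2: [13129/40000, 51091/160000, 20767/160000, 17813/80000]
  3: [27173/80000, 49023/160000, 10243/80000, 7229/32000]

(P^4)[0 -> 1] = 47509/160000

Answer: 47509/160000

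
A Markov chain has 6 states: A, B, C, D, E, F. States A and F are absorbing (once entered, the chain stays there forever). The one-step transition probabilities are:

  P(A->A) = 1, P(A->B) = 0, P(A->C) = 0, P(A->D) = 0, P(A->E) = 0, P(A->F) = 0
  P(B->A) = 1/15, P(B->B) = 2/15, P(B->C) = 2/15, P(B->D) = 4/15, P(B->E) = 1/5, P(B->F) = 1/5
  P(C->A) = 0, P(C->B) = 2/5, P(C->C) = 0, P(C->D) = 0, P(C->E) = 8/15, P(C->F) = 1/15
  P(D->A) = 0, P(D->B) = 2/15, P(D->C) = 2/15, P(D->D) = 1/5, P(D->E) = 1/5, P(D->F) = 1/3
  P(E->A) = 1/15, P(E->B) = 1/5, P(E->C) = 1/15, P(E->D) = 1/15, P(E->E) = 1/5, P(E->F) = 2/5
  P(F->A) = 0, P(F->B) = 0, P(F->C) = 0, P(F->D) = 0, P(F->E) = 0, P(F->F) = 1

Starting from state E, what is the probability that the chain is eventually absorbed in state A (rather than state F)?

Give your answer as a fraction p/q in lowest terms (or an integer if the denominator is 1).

Answer: 2682/19021

Derivation:
Let a_i = P(absorbed in A | start in state i).
Boundary conditions: a_A = 1, a_F = 0.
For each transient state i, a_i = sum_j P(i->j) * a_j:
  a_B = 1/15*a_A + 2/15*a_B + 2/15*a_C + 4/15*a_D + 1/5*a_E + 1/5*a_F
  a_C = 0*a_A + 2/5*a_B + 0*a_C + 0*a_D + 8/15*a_E + 1/15*a_F
  a_D = 0*a_A + 2/15*a_B + 2/15*a_C + 1/5*a_D + 1/5*a_E + 1/3*a_F
  a_E = 1/15*a_A + 1/5*a_B + 1/15*a_C + 1/15*a_D + 1/5*a_E + 2/5*a_F

Substituting a_A = 1 and a_F = 0, rearrange to (I - Q) a = r where r[i] = P(i -> A):
  [13/15, -2/15, -4/15, -1/5] . (a_B, a_C, a_D, a_E) = 1/15
  [-2/5, 1, 0, -8/15] . (a_B, a_C, a_D, a_E) = 0
  [-2/15, -2/15, 4/5, -1/5] . (a_B, a_C, a_D, a_E) = 0
  [-1/5, -1/15, -1/15, 4/5] . (a_B, a_C, a_D, a_E) = 1/15

Solving yields:
  a_B = 2979/19021
  a_C = 114/827
  a_D = 1604/19021
  a_E = 2682/19021

Starting state is E, so the absorption probability is a_E = 2682/19021.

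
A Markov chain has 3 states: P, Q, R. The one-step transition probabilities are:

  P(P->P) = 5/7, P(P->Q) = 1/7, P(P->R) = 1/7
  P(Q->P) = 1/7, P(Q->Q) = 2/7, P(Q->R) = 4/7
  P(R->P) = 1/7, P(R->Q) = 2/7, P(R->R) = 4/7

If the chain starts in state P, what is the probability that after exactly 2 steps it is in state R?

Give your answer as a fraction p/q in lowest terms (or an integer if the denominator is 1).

Answer: 13/49

Derivation:
Computing P^2 by repeated multiplication:
P^1 =
  P: [5/7, 1/7, 1/7]
  Q: [1/7, 2/7, 4/7]
  R: [1/7, 2/7, 4/7]
P^2 =
  P: [27/49, 9/49, 13/49]
  Q: [11/49, 13/49, 25/49]
  R: [11/49, 13/49, 25/49]

(P^2)[P -> R] = 13/49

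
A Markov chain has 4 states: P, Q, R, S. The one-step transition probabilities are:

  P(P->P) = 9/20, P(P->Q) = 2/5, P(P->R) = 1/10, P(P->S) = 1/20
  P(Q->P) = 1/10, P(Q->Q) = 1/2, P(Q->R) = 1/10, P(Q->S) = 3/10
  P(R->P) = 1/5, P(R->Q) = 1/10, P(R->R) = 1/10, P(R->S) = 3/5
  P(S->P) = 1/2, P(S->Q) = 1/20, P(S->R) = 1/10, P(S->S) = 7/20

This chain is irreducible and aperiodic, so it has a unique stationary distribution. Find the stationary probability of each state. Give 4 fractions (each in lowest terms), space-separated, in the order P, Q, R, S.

Answer: 473/1435 127/410 1/10 374/1435

Derivation:
The stationary distribution satisfies pi = pi * P, i.e.:
  pi_P = 9/20*pi_P + 1/10*pi_Q + 1/5*pi_R + 1/2*pi_S
  pi_Q = 2/5*pi_P + 1/2*pi_Q + 1/10*pi_R + 1/20*pi_S
  pi_R = 1/10*pi_P + 1/10*pi_Q + 1/10*pi_R + 1/10*pi_S
  pi_S = 1/20*pi_P + 3/10*pi_Q + 3/5*pi_R + 7/20*pi_S
with normalization: pi_P + pi_Q + pi_R + pi_S = 1.

Using the first 3 balance equations plus normalization, the linear system A*pi = b is:
  [-11/20, 1/10, 1/5, 1/2] . pi = 0
  [2/5, -1/2, 1/10, 1/20] . pi = 0
  [1/10, 1/10, -9/10, 1/10] . pi = 0
  [1, 1, 1, 1] . pi = 1

Solving yields:
  pi_P = 473/1435
  pi_Q = 127/410
  pi_R = 1/10
  pi_S = 374/1435

Verification (pi * P):
  473/1435*9/20 + 127/410*1/10 + 1/10*1/5 + 374/1435*1/2 = 473/1435 = pi_P  (ok)
  473/1435*2/5 + 127/410*1/2 + 1/10*1/10 + 374/1435*1/20 = 127/410 = pi_Q  (ok)
  473/1435*1/10 + 127/410*1/10 + 1/10*1/10 + 374/1435*1/10 = 1/10 = pi_R  (ok)
  473/1435*1/20 + 127/410*3/10 + 1/10*3/5 + 374/1435*7/20 = 374/1435 = pi_S  (ok)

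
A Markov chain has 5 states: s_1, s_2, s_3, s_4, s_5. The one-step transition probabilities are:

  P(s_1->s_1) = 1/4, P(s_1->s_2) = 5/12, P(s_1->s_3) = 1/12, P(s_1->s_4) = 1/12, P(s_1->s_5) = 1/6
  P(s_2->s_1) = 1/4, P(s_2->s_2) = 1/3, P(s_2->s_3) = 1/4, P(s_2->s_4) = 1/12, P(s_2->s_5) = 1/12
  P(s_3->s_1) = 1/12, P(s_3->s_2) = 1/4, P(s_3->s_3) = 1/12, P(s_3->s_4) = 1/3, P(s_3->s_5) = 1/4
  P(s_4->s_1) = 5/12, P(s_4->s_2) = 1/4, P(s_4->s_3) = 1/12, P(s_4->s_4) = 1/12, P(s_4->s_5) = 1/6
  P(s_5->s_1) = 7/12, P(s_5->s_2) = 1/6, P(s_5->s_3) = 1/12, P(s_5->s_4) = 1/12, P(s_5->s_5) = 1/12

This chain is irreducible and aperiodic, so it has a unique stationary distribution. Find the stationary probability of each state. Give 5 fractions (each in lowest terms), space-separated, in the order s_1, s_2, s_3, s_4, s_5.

Answer: 3635/12378 1293/4126 839/6189 1451/12378 1735/12378

Derivation:
The stationary distribution satisfies pi = pi * P, i.e.:
  pi_s_1 = 1/4*pi_s_1 + 1/4*pi_s_2 + 1/12*pi_s_3 + 5/12*pi_s_4 + 7/12*pi_s_5
  pi_s_2 = 5/12*pi_s_1 + 1/3*pi_s_2 + 1/4*pi_s_3 + 1/4*pi_s_4 + 1/6*pi_s_5
  pi_s_3 = 1/12*pi_s_1 + 1/4*pi_s_2 + 1/12*pi_s_3 + 1/12*pi_s_4 + 1/12*pi_s_5
  pi_s_4 = 1/12*pi_s_1 + 1/12*pi_s_2 + 1/3*pi_s_3 + 1/12*pi_s_4 + 1/12*pi_s_5
  pi_s_5 = 1/6*pi_s_1 + 1/12*pi_s_2 + 1/4*pi_s_3 + 1/6*pi_s_4 + 1/12*pi_s_5
with normalization: pi_s_1 + pi_s_2 + pi_s_3 + pi_s_4 + pi_s_5 = 1.

Using the first 4 balance equations plus normalization, the linear system A*pi = b is:
  [-3/4, 1/4, 1/12, 5/12, 7/12] . pi = 0
  [5/12, -2/3, 1/4, 1/4, 1/6] . pi = 0
  [1/12, 1/4, -11/12, 1/12, 1/12] . pi = 0
  [1/12, 1/12, 1/3, -11/12, 1/12] . pi = 0
  [1, 1, 1, 1, 1] . pi = 1

Solving yields:
  pi_s_1 = 3635/12378
  pi_s_2 = 1293/4126
  pi_s_3 = 839/6189
  pi_s_4 = 1451/12378
  pi_s_5 = 1735/12378

Verification (pi * P):
  3635/12378*1/4 + 1293/4126*1/4 + 839/6189*1/12 + 1451/12378*5/12 + 1735/12378*7/12 = 3635/12378 = pi_s_1  (ok)
  3635/12378*5/12 + 1293/4126*1/3 + 839/6189*1/4 + 1451/12378*1/4 + 1735/12378*1/6 = 1293/4126 = pi_s_2  (ok)
  3635/12378*1/12 + 1293/4126*1/4 + 839/6189*1/12 + 1451/12378*1/12 + 1735/12378*1/12 = 839/6189 = pi_s_3  (ok)
  3635/12378*1/12 + 1293/4126*1/12 + 839/6189*1/3 + 1451/12378*1/12 + 1735/12378*1/12 = 1451/12378 = pi_s_4  (ok)
  3635/12378*1/6 + 1293/4126*1/12 + 839/6189*1/4 + 1451/12378*1/6 + 1735/12378*1/12 = 1735/12378 = pi_s_5  (ok)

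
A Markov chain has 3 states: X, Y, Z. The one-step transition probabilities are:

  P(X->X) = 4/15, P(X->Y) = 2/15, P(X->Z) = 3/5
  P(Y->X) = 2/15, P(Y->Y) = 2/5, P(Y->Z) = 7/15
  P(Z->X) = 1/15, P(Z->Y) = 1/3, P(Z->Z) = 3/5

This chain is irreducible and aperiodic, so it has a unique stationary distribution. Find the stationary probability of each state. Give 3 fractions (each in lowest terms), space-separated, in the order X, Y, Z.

The stationary distribution satisfies pi = pi * P, i.e.:
  pi_X = 4/15*pi_X + 2/15*pi_Y + 1/15*pi_Z
  pi_Y = 2/15*pi_X + 2/5*pi_Y + 1/3*pi_Z
  pi_Z = 3/5*pi_X + 7/15*pi_Y + 3/5*pi_Z
with normalization: pi_X + pi_Y + pi_Z = 1.

Using the first 2 balance equations plus normalization, the linear system A*pi = b is:
  [-11/15, 2/15, 1/15] . pi = 0
  [2/15, -3/5, 1/3] . pi = 0
  [1, 1, 1] . pi = 1

Solving yields:
  pi_X = 1/9
  pi_Y = 1/3
  pi_Z = 5/9

Verification (pi * P):
  1/9*4/15 + 1/3*2/15 + 5/9*1/15 = 1/9 = pi_X  (ok)
  1/9*2/15 + 1/3*2/5 + 5/9*1/3 = 1/3 = pi_Y  (ok)
  1/9*3/5 + 1/3*7/15 + 5/9*3/5 = 5/9 = pi_Z  (ok)

Answer: 1/9 1/3 5/9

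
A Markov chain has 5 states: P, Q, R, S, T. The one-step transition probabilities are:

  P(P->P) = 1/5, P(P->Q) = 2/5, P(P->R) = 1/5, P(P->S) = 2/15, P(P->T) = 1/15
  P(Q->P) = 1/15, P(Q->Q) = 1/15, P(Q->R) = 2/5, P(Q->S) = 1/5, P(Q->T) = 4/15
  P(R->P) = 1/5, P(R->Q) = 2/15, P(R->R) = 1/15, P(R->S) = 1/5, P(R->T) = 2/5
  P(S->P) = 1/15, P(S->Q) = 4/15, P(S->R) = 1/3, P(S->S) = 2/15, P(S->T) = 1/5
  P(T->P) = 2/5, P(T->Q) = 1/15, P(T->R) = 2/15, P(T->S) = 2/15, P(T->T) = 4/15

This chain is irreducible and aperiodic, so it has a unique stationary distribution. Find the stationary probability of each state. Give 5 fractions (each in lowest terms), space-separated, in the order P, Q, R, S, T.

Answer: 647/3181 6318/34991 7445/34991 5583/34991 8528/34991

Derivation:
The stationary distribution satisfies pi = pi * P, i.e.:
  pi_P = 1/5*pi_P + 1/15*pi_Q + 1/5*pi_R + 1/15*pi_S + 2/5*pi_T
  pi_Q = 2/5*pi_P + 1/15*pi_Q + 2/15*pi_R + 4/15*pi_S + 1/15*pi_T
  pi_R = 1/5*pi_P + 2/5*pi_Q + 1/15*pi_R + 1/3*pi_S + 2/15*pi_T
  pi_S = 2/15*pi_P + 1/5*pi_Q + 1/5*pi_R + 2/15*pi_S + 2/15*pi_T
  pi_T = 1/15*pi_P + 4/15*pi_Q + 2/5*pi_R + 1/5*pi_S + 4/15*pi_T
with normalization: pi_P + pi_Q + pi_R + pi_S + pi_T = 1.

Using the first 4 balance equations plus normalization, the linear system A*pi = b is:
  [-4/5, 1/15, 1/5, 1/15, 2/5] . pi = 0
  [2/5, -14/15, 2/15, 4/15, 1/15] . pi = 0
  [1/5, 2/5, -14/15, 1/3, 2/15] . pi = 0
  [2/15, 1/5, 1/5, -13/15, 2/15] . pi = 0
  [1, 1, 1, 1, 1] . pi = 1

Solving yields:
  pi_P = 647/3181
  pi_Q = 6318/34991
  pi_R = 7445/34991
  pi_S = 5583/34991
  pi_T = 8528/34991

Verification (pi * P):
  647/3181*1/5 + 6318/34991*1/15 + 7445/34991*1/5 + 5583/34991*1/15 + 8528/34991*2/5 = 647/3181 = pi_P  (ok)
  647/3181*2/5 + 6318/34991*1/15 + 7445/34991*2/15 + 5583/34991*4/15 + 8528/34991*1/15 = 6318/34991 = pi_Q  (ok)
  647/3181*1/5 + 6318/34991*2/5 + 7445/34991*1/15 + 5583/34991*1/3 + 8528/34991*2/15 = 7445/34991 = pi_R  (ok)
  647/3181*2/15 + 6318/34991*1/5 + 7445/34991*1/5 + 5583/34991*2/15 + 8528/34991*2/15 = 5583/34991 = pi_S  (ok)
  647/3181*1/15 + 6318/34991*4/15 + 7445/34991*2/5 + 5583/34991*1/5 + 8528/34991*4/15 = 8528/34991 = pi_T  (ok)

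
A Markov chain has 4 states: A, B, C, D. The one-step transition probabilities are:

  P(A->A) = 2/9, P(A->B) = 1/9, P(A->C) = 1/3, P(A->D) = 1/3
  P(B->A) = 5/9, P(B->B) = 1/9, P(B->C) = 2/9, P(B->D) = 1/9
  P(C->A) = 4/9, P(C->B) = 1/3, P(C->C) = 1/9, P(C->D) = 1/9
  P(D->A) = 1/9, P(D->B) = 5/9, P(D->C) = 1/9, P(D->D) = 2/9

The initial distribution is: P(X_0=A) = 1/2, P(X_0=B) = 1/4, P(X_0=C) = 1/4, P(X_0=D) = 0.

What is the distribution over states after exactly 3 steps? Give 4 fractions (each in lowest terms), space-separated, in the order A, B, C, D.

Answer: 1/3 185/729 305/1458 11/54

Derivation:
Propagating the distribution step by step (d_{t+1} = d_t * P):
d_0 = (A=1/2, B=1/4, C=1/4, D=0)
  d_1[A] = 1/2*2/9 + 1/4*5/9 + 1/4*4/9 + 0*1/9 = 13/36
  d_1[B] = 1/2*1/9 + 1/4*1/9 + 1/4*1/3 + 0*5/9 = 1/6
  d_1[C] = 1/2*1/3 + 1/4*2/9 + 1/4*1/9 + 0*1/9 = 1/4
  d_1[D] = 1/2*1/3 + 1/4*1/9 + 1/4*1/9 + 0*2/9 = 2/9
d_1 = (A=13/36, B=1/6, C=1/4, D=2/9)
  d_2[A] = 13/36*2/9 + 1/6*5/9 + 1/4*4/9 + 2/9*1/9 = 25/81
  d_2[B] = 13/36*1/9 + 1/6*1/9 + 1/4*1/3 + 2/9*5/9 = 43/162
  d_2[C] = 13/36*1/3 + 1/6*2/9 + 1/4*1/9 + 2/9*1/9 = 17/81
  d_2[D] = 13/36*1/3 + 1/6*1/9 + 1/4*1/9 + 2/9*2/9 = 35/162
d_2 = (A=25/81, B=43/162, C=17/81, D=35/162)
  d_3[A] = 25/81*2/9 + 43/162*5/9 + 17/81*4/9 + 35/162*1/9 = 1/3
  d_3[B] = 25/81*1/9 + 43/162*1/9 + 17/81*1/3 + 35/162*5/9 = 185/729
  d_3[C] = 25/81*1/3 + 43/162*2/9 + 17/81*1/9 + 35/162*1/9 = 305/1458
  d_3[D] = 25/81*1/3 + 43/162*1/9 + 17/81*1/9 + 35/162*2/9 = 11/54
d_3 = (A=1/3, B=185/729, C=305/1458, D=11/54)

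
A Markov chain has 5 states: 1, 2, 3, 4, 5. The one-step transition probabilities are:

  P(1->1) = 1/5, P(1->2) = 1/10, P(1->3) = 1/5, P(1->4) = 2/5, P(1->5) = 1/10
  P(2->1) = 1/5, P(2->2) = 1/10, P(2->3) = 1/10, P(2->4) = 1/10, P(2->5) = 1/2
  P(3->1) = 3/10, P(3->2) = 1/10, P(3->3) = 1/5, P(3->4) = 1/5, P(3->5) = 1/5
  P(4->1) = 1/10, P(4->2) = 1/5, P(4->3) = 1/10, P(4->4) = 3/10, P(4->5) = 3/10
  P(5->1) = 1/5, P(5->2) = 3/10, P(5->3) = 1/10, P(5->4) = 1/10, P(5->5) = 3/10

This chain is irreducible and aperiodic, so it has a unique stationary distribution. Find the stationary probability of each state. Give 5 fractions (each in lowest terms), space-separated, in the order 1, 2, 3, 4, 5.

The stationary distribution satisfies pi = pi * P, i.e.:
  pi_1 = 1/5*pi_1 + 1/5*pi_2 + 3/10*pi_3 + 1/10*pi_4 + 1/5*pi_5
  pi_2 = 1/10*pi_1 + 1/10*pi_2 + 1/10*pi_3 + 1/5*pi_4 + 3/10*pi_5
  pi_3 = 1/5*pi_1 + 1/10*pi_2 + 1/5*pi_3 + 1/10*pi_4 + 1/10*pi_5
  pi_4 = 2/5*pi_1 + 1/10*pi_2 + 1/5*pi_3 + 3/10*pi_4 + 1/10*pi_5
  pi_5 = 1/10*pi_1 + 1/2*pi_2 + 1/5*pi_3 + 3/10*pi_4 + 3/10*pi_5
with normalization: pi_1 + pi_2 + pi_3 + pi_4 + pi_5 = 1.

Using the first 4 balance equations plus normalization, the linear system A*pi = b is:
  [-4/5, 1/5, 3/10, 1/10, 1/5] . pi = 0
  [1/10, -9/10, 1/10, 1/5, 3/10] . pi = 0
  [1/5, 1/10, -4/5, 1/10, 1/10] . pi = 0
  [2/5, 1/10, 1/5, -7/10, 1/10] . pi = 0
  [1, 1, 1, 1, 1] . pi = 1

Solving yields:
  pi_1 = 71/370
  pi_2 = 791/4440
  pi_3 = 49/370
  pi_4 = 79/370
  pi_5 = 1261/4440

Verification (pi * P):
  71/370*1/5 + 791/4440*1/5 + 49/370*3/10 + 79/370*1/10 + 1261/4440*1/5 = 71/370 = pi_1  (ok)
  71/370*1/10 + 791/4440*1/10 + 49/370*1/10 + 79/370*1/5 + 1261/4440*3/10 = 791/4440 = pi_2  (ok)
  71/370*1/5 + 791/4440*1/10 + 49/370*1/5 + 79/370*1/10 + 1261/4440*1/10 = 49/370 = pi_3  (ok)
  71/370*2/5 + 791/4440*1/10 + 49/370*1/5 + 79/370*3/10 + 1261/4440*1/10 = 79/370 = pi_4  (ok)
  71/370*1/10 + 791/4440*1/2 + 49/370*1/5 + 79/370*3/10 + 1261/4440*3/10 = 1261/4440 = pi_5  (ok)

Answer: 71/370 791/4440 49/370 79/370 1261/4440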